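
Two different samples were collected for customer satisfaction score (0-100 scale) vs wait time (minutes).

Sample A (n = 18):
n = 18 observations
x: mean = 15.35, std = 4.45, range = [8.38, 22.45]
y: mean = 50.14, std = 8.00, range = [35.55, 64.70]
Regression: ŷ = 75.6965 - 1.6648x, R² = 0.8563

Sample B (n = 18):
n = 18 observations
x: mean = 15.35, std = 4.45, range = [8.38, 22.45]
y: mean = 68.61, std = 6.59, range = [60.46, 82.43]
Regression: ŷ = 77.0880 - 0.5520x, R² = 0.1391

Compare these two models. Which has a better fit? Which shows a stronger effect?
Model A has the better fit (R² = 0.8563 vs 0.1391). Model A shows the stronger effect (|β₁| = 1.6648 vs 0.5520).

Model Comparison:

Which explains more variance? (R²)
- Model A: R² = 0.8563 → 85.63% of variance in satisfaction score explained
- Model B: R² = 0.1391 → 13.91% of variance in satisfaction score explained
- 0.8563 > 0.1391 → Model A has the better fit

Effect size (slope magnitude):
- Model A: β₁ = -1.6648 → predicted satisfaction score falls 1.6648 points per additional minute of wait time
- Model B: β₁ = -0.5520 → predicted satisfaction score falls 0.5520 points per additional minute of wait time
- |-1.6648| > |-0.5520| → Model A shows the stronger marginal effect

Notes:
- A better fit (higher R²) doesn't necessarily mean a more important relationship.
- R² measures how tightly points cluster around the line; β₁ measures how steep the line is — they answer different questions.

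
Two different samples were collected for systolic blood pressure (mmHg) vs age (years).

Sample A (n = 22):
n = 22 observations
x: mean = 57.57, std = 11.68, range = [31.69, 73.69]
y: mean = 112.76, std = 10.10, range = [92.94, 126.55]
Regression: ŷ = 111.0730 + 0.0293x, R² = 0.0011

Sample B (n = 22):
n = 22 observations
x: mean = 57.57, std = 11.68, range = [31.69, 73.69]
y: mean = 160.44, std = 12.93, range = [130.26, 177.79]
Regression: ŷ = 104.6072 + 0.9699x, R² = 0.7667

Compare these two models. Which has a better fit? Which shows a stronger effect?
Model B has the better fit (R² = 0.7667 vs 0.0011). Model B shows the stronger effect (|β₁| = 0.9699 vs 0.0293).

Model Comparison:

Which explains more variance? (R²)
- Model A: R² = 0.0011 → 0.11% of variance in blood pressure explained
- Model B: R² = 0.7667 → 76.67% of variance in blood pressure explained
- 0.7667 > 0.0011 → Model B has the better fit

Strength of effect — compare |β₁|:
- Model A: β₁ = 0.0293 → predicted blood pressure rises 0.0293 mmHg per additional year of age
- Model B: β₁ = 0.9699 → predicted blood pressure rises 0.9699 mmHg per additional year of age
- |0.0293| < |0.9699| → Model B shows the stronger marginal effect

Notes:
- The two samples could reflect different populations, time periods, or measurement quality.
- A steeper slope doesn't make a better model if the scatter around the line is large.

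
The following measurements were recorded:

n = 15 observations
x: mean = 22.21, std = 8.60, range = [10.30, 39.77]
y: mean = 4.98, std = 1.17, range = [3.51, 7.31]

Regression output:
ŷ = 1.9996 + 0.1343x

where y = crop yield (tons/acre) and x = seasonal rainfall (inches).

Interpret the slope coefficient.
For each additional inch of rainfall, predicted crop yield increases by approximately 0.1343 tons/acre.

β₁ = 0.1343 is the change in predicted crop yield (tons/acre) per additional inch of rainfall.

Interpretation:
- Rainfall up by 1 inch → predicted crop yield increases by 0.1343 tons/acre
- This is a linear approximation: the same per-unit change is assumed across the whole observed x range
- The sign (+) gives the direction; the magnitude 0.1343 gives the size of the effect per inch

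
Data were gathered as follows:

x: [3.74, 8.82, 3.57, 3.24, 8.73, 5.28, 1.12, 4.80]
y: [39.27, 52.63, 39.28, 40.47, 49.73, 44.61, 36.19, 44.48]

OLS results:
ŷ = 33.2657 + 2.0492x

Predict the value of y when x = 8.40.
ŷ = 50.4790

Plug x = 8.40 into the fitted line:

ŷ = 33.2657 + 2.0492 × 8.40
ŷ = 33.2657 + 17.2133
ŷ = 50.4790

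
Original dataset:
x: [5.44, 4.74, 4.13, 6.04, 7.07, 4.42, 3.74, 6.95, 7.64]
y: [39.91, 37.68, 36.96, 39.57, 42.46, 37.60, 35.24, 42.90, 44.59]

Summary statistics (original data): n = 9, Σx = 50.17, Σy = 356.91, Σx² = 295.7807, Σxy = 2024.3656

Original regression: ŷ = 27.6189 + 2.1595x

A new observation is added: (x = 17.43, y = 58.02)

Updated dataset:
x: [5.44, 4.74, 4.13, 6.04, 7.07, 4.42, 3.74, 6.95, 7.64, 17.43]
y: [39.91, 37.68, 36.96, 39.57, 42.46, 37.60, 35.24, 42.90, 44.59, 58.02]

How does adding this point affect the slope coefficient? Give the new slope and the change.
The slope changes from 2.1595 to 1.6179 (change of -0.5416, or -25.1%).

The new point has HIGH LEVERAGE: x = 17.43 is far from the original mean x̄ = 50.17/9 ≈ 5.57 (original range [3.74, 7.64]).

Step 1: Update the sums with the new point (n goes from 9 to 10)
Σx  = 50.17 + 17.43 = 67.60
Σy  = 356.91 + 58.02 = 414.93
Σx² = 295.7807 + 17.43² = 295.7807 + 303.8049 = 599.5856
Σxy = 2024.3656 + 17.43×58.02 = 2024.3656 + 1011.2886 = 3035.6542

Step 2: Recompute the slope with b₁ = (nΣxy − ΣxΣy) / (nΣx² − (Σx)²)
Numerator   = 10×3035.6542 − 67.60×414.93 = 30356.5420 − 28049.2680 = 2307.2740
Denominator = 10×599.5856 − 67.60² = 5995.8560 − 4569.7600 = 1426.0960
b₁(new) = 2307.2740 / 1426.0960 = 1.6179

(Same formula on the original sums: (9×2024.3656 − 50.17×356.91) / (9×295.7807 − 50.17²) = 313.1157 / 144.9974 = 2.1595, matching the given fit.)

Step 3: Change in slope
Δβ₁ = 1.6179 − 2.1595 = -0.5416
Relative change = -0.5416 / 2.1595 × 100% = -25.1%
→ the slope decreases when the point is added.

A high-leverage point only changes the slope if it is off the original line; here y = 58.02 is below the original trend, so the slope decreases.
In practice: investigate whether it comes from the same population as the rest of the sample.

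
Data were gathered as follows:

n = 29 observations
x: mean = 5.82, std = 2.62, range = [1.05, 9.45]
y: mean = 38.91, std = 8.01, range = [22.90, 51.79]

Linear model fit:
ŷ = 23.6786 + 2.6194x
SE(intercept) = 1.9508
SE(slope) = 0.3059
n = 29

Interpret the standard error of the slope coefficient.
SE(slope) = 0.3059 measures the uncertainty in the estimated slope. The coefficient is estimated precisely (SE/|β̂₁| = 11.7%).

SE(β̂₁) = s / √Sxx, where s is the residual standard deviation and Sxx = Σ(x − x̄)². It is the yardstick for how far β̂₁ = 2.6194 could plausibly be from the true slope.

Relative precision:
- SE / |β̂₁| = 0.3059 / 2.6194 = 11.7%
- Rule of thumb (under 20%: precise; 20% to under 50%: moderately precise; 50% or more: imprecise) → precise

Link to interval estimation: a confidence interval for β₁ is β̂₁ ± t* × 0.3059, so SE sets the half-width per unit of t*.

What drives SE(β̂₁): larger n (here n = 29) → smaller SE; wider spread of x values → smaller SE; more residual scatter → larger SE.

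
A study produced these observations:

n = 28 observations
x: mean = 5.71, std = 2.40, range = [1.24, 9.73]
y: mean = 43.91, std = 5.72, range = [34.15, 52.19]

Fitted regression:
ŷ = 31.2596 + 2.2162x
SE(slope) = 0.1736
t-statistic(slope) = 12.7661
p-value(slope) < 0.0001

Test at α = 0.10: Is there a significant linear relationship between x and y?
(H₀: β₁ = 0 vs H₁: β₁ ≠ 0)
Reject H₀: p-value < 0.0001 < α = 0.10. The linear relationship is significant at the 10% level.

Hypothesis test for the slope coefficient:

H₀: β₁ = 0 (no linear relationship)
H₁: β₁ ≠ 0 (linear relationship exists)

Test statistic: t = β̂₁ / SE(β̂₁) = 2.2162 / 0.1736 = 12.7661

With df = 26, the two-sided p-value for |t| = 12.7661 is <0.0001.

Decision rule: reject H₀ if p-value < α.
p-value < 0.0001 < α = 0.10 → reject H₀.

There is sufficient evidence at the 10% significance level to conclude that a linear relationship exists between x and y.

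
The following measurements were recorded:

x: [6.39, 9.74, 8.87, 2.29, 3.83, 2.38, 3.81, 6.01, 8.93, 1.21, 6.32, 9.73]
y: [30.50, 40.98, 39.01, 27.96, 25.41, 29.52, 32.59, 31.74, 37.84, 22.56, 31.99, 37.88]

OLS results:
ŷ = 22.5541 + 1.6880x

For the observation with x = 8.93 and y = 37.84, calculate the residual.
Residual = 0.2121

The residual is the difference between the actual value and the predicted value:

Residual = y - ŷ

Step 1: Calculate predicted value
ŷ = 22.5541 + 1.6880 × 8.93
ŷ = 37.6279

Step 2: Calculate residual
Residual = 37.84 - 37.6279
Residual = 0.2121

Sign check: y > ŷ, so the point is above the line and the fit underestimates here.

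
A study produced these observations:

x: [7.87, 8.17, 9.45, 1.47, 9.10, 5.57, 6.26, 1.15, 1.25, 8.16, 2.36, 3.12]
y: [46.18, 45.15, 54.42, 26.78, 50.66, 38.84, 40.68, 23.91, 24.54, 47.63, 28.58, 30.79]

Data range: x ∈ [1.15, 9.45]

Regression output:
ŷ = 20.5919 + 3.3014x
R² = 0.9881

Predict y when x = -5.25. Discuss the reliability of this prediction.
ŷ = 3.2596 (extrapolation — x = -5.25 lies outside [1.15, 9.45], so reliability is low).

Prediction calculation:
ŷ = 20.5919 + 3.3014 × (-5.25)
ŷ = 3.2596

Reliability:
- Data range: x ∈ [1.15, 9.45]
- Prediction point: x = -5.25 is 6.40 units below the observed range → this is EXTRAPOLATION, not interpolation

Why that matters here:
- The standard error of prediction grows with (x − x̄)², and x = -5.25 is far from x̄ = 5.33
- The linear relationship may not hold outside the observed range
- R² describes fit only over the sampled x values; it says nothing about behaviour beyond them

A defensible statement: 'if the linear trend continued to x = -5.25, y would be about 3.2596' — the premise is untested.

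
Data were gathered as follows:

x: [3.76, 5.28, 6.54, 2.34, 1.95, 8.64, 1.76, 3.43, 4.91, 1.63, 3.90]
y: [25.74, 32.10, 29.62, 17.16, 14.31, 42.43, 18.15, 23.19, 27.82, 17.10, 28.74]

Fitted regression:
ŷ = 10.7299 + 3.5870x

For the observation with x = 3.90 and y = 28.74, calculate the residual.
Residual = 4.0208

The residual is the difference between the actual value and the predicted value:

Residual = y - ŷ

Step 1: Calculate predicted value
ŷ = 10.7299 + 3.5870 × 3.90
ŷ = 24.7192

Step 2: Calculate residual
Residual = 28.74 - 24.7192
Residual = 4.0208

Sign check: y > ŷ, so the point is above the line and the fit underestimates here.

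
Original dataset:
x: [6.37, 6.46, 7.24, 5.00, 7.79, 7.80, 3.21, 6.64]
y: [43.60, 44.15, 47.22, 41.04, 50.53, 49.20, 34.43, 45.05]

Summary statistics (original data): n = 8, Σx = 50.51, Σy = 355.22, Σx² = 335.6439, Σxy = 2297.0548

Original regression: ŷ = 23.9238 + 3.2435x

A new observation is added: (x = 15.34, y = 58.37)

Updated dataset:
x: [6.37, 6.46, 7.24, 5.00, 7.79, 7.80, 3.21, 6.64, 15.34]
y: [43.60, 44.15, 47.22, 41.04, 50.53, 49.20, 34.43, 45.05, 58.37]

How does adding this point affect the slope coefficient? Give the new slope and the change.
The slope changes from 3.2435 to 1.8658 (change of -1.3777, or -42.5%).

The new point has HIGH LEVERAGE: x = 15.34 is far from the original mean x̄ = 50.51/8 ≈ 6.31 (original range [3.21, 7.80]).

Step 1: Update the sums with the new point (n goes from 8 to 9)
Σx  = 50.51 + 15.34 = 65.85
Σy  = 355.22 + 58.37 = 413.59
Σx² = 335.6439 + 15.34² = 335.6439 + 235.3156 = 570.9595
Σxy = 2297.0548 + 15.34×58.37 = 2297.0548 + 895.3958 = 3192.4506

Step 2: Recompute the slope with b₁ = (nΣxy − ΣxΣy) / (nΣx² − (Σx)²)
Numerator   = 9×3192.4506 − 65.85×413.59 = 28732.0554 − 27234.9015 = 1497.1539
Denominator = 9×570.9595 − 65.85² = 5138.6355 − 4336.2225 = 802.4130
b₁(new) = 1497.1539 / 802.4130 = 1.8658

(Same formula on the original sums: (8×2297.0548 − 50.51×355.22) / (8×335.6439 − 50.51²) = 434.2762 / 133.8911 = 3.2435, matching the given fit.)

Step 3: Change in slope
Δβ₁ = 1.8658 − 3.2435 = -1.3777
Relative change = -1.3777 / 3.2435 × 100% = -42.5%
→ the slope decreases when the point is added.

Because the point sits below the extension of the original line at a high-leverage x, it tilts the fit down.
In practice: examine leverage (hᵢ) and Cook's distance rather than deleting it automatically.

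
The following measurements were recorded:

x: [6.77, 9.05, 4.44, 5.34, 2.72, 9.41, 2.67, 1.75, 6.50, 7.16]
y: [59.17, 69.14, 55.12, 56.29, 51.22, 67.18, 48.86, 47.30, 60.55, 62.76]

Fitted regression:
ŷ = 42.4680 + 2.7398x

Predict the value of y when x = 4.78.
ŷ = 55.5642

Plug x = 4.78 into the fitted line:

ŷ = 42.4680 + 2.7398 × 4.78
ŷ = 42.4680 + 13.0962
ŷ = 55.5642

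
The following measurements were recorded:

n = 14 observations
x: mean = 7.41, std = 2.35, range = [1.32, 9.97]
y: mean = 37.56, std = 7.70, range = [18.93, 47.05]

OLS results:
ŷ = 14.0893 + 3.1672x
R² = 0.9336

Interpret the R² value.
About 93.36% of the variability in y is accounted for by the regression on x (R² = 0.9336) — a strong linear fit.

R² (coefficient of determination) measures the proportion of variance in y explained by the regression model.

Here R² = 0.9336:
- Explained: 93.36% of the variation in y
- Unexplained (residual): 100% − 93.36% = 6.64%
- Rule of thumb (below 0.3 weak; 0.3 to below 0.7 moderate; 0.7 and above strong) → strong

Note: R² never decreases when predictors are added, so it should not be used alone to compare models of different size.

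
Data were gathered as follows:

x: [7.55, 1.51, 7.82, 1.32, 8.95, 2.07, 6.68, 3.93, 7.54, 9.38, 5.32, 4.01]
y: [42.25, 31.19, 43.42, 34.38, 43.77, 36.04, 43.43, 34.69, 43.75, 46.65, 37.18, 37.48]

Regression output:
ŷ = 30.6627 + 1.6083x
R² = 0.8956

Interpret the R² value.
R² = 0.8956 means 89.56% of the variation in y is explained by the linear relationship with x. This indicates a strong fit.

R² = 1 − SS_res/SS_tot compares the residual scatter to the total scatter of y about its mean.

Here R² = 0.8956:
- Explained: 89.56% of the variation in y
- Unexplained (residual): 100% − 89.56% = 10.44%
- Rule of thumb (below 0.3 weak; 0.3 to below 0.7 moderate; 0.7 and above strong) → strong

Calculation: R² = 1 − (SS_res / SS_tot), where SS_res is the sum of squared residuals and SS_tot the total sum of squares.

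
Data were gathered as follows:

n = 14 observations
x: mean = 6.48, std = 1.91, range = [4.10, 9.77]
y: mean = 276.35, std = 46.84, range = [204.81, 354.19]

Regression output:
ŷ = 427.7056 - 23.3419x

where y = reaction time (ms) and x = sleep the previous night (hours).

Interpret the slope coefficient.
On average, reaction time is about 23.3419 ms lower for every extra hour of sleep.

β₁ = -23.3419 is the change in predicted reaction time (ms) per additional hour of sleep.

Interpretation:
- Sleep up by 1 hour → predicted reaction time decreases by 23.3419 ms
- This is a linear approximation: the same per-unit change is assumed across the whole observed x range
- The slope describes association in these data, not necessarily a causal effect

(β₀ = 427.7056 is the fitted value at x = 0 and is not part of the slope interpretation.)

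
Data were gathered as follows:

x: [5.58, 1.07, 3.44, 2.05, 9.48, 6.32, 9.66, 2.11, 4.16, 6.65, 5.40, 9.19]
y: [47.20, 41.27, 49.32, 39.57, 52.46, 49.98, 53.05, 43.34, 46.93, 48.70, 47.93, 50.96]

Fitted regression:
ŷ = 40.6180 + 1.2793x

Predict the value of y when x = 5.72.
ŷ = 47.9356

To predict y for x = 5.72, substitute into the regression equation:

ŷ = 40.6180 + 1.2793 × 5.72
ŷ = 40.6180 + 7.3176
ŷ = 47.9356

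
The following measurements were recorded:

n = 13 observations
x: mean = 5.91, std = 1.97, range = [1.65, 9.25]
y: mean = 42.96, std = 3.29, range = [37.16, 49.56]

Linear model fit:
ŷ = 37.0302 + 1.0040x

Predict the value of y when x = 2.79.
ŷ = 39.8314

x = 2.79 lies inside the observed range [1.65, 9.25], so the fitted equation applies directly:

ŷ = 37.0302 + 1.0040 × 2.79
ŷ = 37.0302 + 2.8012
ŷ = 39.8314

This is the fitted mean response at that x — an individual observation would come with a wider prediction interval.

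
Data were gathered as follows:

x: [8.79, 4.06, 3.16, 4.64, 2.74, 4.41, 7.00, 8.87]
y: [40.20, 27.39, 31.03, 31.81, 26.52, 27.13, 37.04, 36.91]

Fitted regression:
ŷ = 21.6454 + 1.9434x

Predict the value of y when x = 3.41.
ŷ = 28.2724

To predict y for x = 3.41, substitute into the regression equation:

ŷ = 21.6454 + 1.9434 × 3.41
ŷ = 21.6454 + 6.6270
ŷ = 28.2724

This is the fitted mean response at that x — an individual observation would come with a wider prediction interval.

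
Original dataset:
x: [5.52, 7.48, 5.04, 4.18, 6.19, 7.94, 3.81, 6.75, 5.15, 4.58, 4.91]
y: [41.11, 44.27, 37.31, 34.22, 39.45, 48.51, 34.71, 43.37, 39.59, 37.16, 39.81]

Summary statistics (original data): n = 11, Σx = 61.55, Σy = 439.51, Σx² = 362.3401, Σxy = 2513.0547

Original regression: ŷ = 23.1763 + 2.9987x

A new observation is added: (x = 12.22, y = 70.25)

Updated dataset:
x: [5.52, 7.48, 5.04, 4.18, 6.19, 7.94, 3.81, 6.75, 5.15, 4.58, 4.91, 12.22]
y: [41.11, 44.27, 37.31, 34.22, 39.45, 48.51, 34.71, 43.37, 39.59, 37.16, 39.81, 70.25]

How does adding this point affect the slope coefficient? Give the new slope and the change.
New slope β₁ = 4.0875 versus 2.9987 before: a change of +1.0888 (+36.3%).

The new point has HIGH LEVERAGE: x = 12.22 is far from the original mean x̄ = 61.55/11 ≈ 5.60 (original range [3.81, 7.94]).

Step 1: Update the sums with the new point (n goes from 11 to 12)
Σx  = 61.55 + 12.22 = 73.77
Σy  = 439.51 + 70.25 = 509.76
Σx² = 362.3401 + 12.22² = 362.3401 + 149.3284 = 511.6685
Σxy = 2513.0547 + 12.22×70.25 = 2513.0547 + 858.4550 = 3371.5097

Step 2: Recompute the slope with b₁ = (nΣxy − ΣxΣy) / (nΣx² − (Σx)²)
Numerator   = 12×3371.5097 − 73.77×509.76 = 40458.1164 − 37604.9952 = 2853.1212
Denominator = 12×511.6685 − 73.77² = 6140.0220 − 5442.0129 = 698.0091
b₁(new) = 2853.1212 / 698.0091 = 4.0875

(Same formula on the original sums: (11×2513.0547 − 61.55×439.51) / (11×362.3401 − 61.55²) = 591.7612 / 197.3386 = 2.9987, matching the given fit.)

Step 3: Change in slope
Δβ₁ = 4.0875 − 2.9987 = +1.0888
Relative change = +1.0888 / 2.9987 × 100% = +36.3%
→ the slope increases when the point is added.

Because the point sits above the extension of the original line at a high-leverage x, it tilts the fit up.
In practice: refit with and without it and report both if conclusions differ; examine leverage (hᵢ) and Cook's distance rather than deleting it automatically.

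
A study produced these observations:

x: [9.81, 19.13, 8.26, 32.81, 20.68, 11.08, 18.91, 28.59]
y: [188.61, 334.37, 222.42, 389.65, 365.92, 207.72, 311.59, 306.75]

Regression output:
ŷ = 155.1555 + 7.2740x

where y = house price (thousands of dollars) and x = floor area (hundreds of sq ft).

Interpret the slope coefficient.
An increase of one hundred sq ft in floor area is associated with a 7.2740 thousand dollars increase in predicted house price.

The slope β₁ = 7.2740 gives the rate at which the fitted house price changes with floor area.

Interpretation:
- Floor area up by 1 hundred sq ft → predicted house price increases by 7.2740 thousand dollars
- The effect is assumed constant over the observed range of x (linearity)
- The slope describes association in these data, not necessarily a causal effect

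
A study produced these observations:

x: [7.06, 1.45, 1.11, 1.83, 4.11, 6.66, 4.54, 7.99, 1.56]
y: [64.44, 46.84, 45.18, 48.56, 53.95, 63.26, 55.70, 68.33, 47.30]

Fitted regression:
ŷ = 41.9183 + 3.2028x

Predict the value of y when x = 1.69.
ŷ = 47.3310

x = 1.69 lies inside the observed range [1.11, 7.99], so the fitted equation applies directly:

ŷ = 41.9183 + 3.2028 × 1.69
ŷ = 41.9183 + 5.4127
ŷ = 47.3310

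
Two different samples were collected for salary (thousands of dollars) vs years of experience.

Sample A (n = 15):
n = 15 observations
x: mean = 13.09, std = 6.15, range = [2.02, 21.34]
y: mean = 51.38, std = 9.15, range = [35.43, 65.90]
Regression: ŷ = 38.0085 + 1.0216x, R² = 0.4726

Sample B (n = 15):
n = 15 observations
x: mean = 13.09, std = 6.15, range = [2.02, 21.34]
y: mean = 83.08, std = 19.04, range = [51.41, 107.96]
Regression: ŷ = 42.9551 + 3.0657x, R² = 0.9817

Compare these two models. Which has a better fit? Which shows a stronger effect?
Model B has the better fit (R² = 0.9817 vs 0.4726). Model B shows the stronger effect (|β₁| = 3.0657 vs 1.0216).

Model Comparison:

Fit — compare R²:
- Model A: R² = 0.4726 → 47.26% of variance in salary explained
- Model B: R² = 0.9817 → 98.17% of variance in salary explained
- 0.9817 > 0.4726 → Model B has the better fit

Effect size (slope magnitude):
- Model A: β₁ = 1.0216 → predicted salary rises 1.0216 thousand dollars per additional year of experience
- Model B: β₁ = 3.0657 → predicted salary rises 3.0657 thousand dollars per additional year of experience
- |1.0216| < |3.0657| → Model B shows the stronger marginal effect

Note: A steeper slope doesn't make a better model if the scatter around the line is large.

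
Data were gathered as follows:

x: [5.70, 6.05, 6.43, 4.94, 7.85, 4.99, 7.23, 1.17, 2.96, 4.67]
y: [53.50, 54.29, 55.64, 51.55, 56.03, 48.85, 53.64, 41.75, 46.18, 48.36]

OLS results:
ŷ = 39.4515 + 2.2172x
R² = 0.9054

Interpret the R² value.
The model explains 90.54% of the variance in y (R² = 0.9054), leaving 9.46% unexplained; the fit is strong.

The coefficient of determination R² is the fraction of the total variation in y that the fitted line accounts for.

Here R² = 0.9054:
- Explained: 90.54% of the variation in y
- Unexplained (residual): 100% − 90.54% = 9.46%
- Rule of thumb (below 0.3 weak; 0.3 to below 0.7 moderate; 0.7 and above strong) → strong

Equivalently, for simple linear regression R² = r², so |r| = √0.9054 ≈ 0.9515.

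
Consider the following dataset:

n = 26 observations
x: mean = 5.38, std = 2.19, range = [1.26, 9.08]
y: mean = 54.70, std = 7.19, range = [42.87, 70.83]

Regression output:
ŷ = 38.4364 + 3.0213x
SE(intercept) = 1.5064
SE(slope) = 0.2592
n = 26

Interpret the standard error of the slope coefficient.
The slope 3.0213 is pinned down to within about ±0.2592 (one SE) by these data — relative uncertainty 8.6%, i.e. precise.

SE(β̂₁) = s / √Sxx, where s is the residual standard deviation and Sxx = Σ(x − x̄)². It is the yardstick for how far β̂₁ = 3.0213 could plausibly be from the true slope.

Relative precision:
- SE / |β̂₁| = 0.2592 / 3.0213 = 8.6%
- Rule of thumb (under 20%: precise; 20% to under 50%: moderately precise; 50% or more: imprecise) → precise

Rough 95% range (±2 SE): 3.0213 ± 0.5184 → (2.5029, 3.5397).

What drives SE(β̂₁): wider spread of x values → smaller SE; more residual scatter → larger SE; larger n (here n = 26) → smaller SE.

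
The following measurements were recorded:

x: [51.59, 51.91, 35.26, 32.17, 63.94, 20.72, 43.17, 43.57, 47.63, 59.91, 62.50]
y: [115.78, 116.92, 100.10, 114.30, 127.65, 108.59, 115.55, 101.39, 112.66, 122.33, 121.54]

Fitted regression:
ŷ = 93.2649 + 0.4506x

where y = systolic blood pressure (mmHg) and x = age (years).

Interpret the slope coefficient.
An increase of one year in age is associated with a 0.4506 mmHg increase in predicted blood pressure.

The slope β₁ = 0.4506 gives the rate at which the fitted blood pressure changes with age.

Interpretation:
- Age up by 1 year → predicted blood pressure increases by 0.4506 mmHg
- This is a linear approximation: the same per-unit change is assumed across the whole observed x range

The intercept β₀ = 93.2649 is the predicted blood pressure when age = 0; since the smallest observed x is 20.72, this is an extrapolation and mainly anchors the line.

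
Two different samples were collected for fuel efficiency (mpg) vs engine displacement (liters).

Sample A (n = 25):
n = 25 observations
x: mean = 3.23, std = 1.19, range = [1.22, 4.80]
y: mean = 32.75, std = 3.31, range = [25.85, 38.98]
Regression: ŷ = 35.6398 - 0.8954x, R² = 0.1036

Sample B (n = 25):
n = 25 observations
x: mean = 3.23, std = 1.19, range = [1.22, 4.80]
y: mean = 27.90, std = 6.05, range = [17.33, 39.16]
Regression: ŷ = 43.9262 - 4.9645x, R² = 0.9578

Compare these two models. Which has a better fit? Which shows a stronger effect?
Model B has the better fit (R² = 0.9578 vs 0.1036). Model B shows the stronger effect (|β₁| = 4.9645 vs 0.8954).

Model Comparison:

Which explains more variance? (R²)
- Model A: R² = 0.1036 → 10.36% of variance in fuel efficiency explained
- Model B: R² = 0.9578 → 95.78% of variance in fuel efficiency explained
- 0.9578 > 0.1036 → Model B has the better fit

Strength of effect — compare |β₁|:
- Model A: β₁ = -0.8954 → predicted fuel efficiency falls 0.8954 mpg per additional liter of engine displacement
- Model B: β₁ = -4.9645 → predicted fuel efficiency falls 4.9645 mpg per additional liter of engine displacement
- |-0.8954| < |-4.9645| → Model B shows the stronger marginal effect

Note: The two samples could reflect different populations, time periods, or measurement quality.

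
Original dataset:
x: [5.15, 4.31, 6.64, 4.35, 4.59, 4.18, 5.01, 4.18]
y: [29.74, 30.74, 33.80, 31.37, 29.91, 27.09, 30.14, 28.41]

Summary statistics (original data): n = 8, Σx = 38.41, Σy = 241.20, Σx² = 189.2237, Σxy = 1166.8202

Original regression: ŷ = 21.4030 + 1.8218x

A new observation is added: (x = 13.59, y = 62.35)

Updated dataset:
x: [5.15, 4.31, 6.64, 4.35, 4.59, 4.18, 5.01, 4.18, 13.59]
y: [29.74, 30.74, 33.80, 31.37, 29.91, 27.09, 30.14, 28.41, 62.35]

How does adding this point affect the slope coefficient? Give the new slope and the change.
The slope changes from 1.8218 to 3.5432 (change of +1.7214, or +94.5%).

The new point has HIGH LEVERAGE: x = 13.59 is far from the original mean x̄ = 38.41/8 ≈ 4.80 (original range [4.18, 6.64]).

Step 1: Update the sums with the new point (n goes from 8 to 9)
Σx  = 38.41 + 13.59 = 52.00
Σy  = 241.20 + 62.35 = 303.55
Σx² = 189.2237 + 13.59² = 189.2237 + 184.6881 = 373.9118
Σxy = 1166.8202 + 13.59×62.35 = 1166.8202 + 847.3365 = 2014.1567

Step 2: Recompute the slope with b₁ = (nΣxy − ΣxΣy) / (nΣx² − (Σx)²)
Numerator   = 9×2014.1567 − 52.00×303.55 = 18127.4103 − 15784.6000 = 2342.8103
Denominator = 9×373.9118 − 52.00² = 3365.2062 − 2704.0000 = 661.2062
b₁(new) = 2342.8103 / 661.2062 = 3.5432

(Same formula on the original sums: (8×1166.8202 − 38.41×241.20) / (8×189.2237 − 38.41²) = 70.0696 / 38.4615 = 1.8218, matching the given fit.)

Step 3: Change in slope
Δβ₁ = 3.5432 − 1.8218 = +1.7214
Relative change = +1.7214 / 1.8218 × 100% = +94.5%
→ the slope increases when the point is added.

Because the point sits above the extension of the original line at a high-leverage x, it tilts the fit up.
In practice: investigate whether it comes from the same population as the rest of the sample.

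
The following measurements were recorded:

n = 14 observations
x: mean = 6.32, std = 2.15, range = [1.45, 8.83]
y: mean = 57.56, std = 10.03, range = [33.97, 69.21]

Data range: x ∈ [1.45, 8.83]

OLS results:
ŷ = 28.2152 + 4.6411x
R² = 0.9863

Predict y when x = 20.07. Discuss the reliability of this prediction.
The equation gives ŷ = 121.3621; however x = 20.07 is 11.24 units above the observed range, so this extrapolated value should not be trusted.

Prediction calculation:
ŷ = 28.2152 + 4.6411 × 20.07
ŷ = 121.3621

Reliability:
- Data range: x ∈ [1.45, 8.83]
- Prediction point: x = 20.07 is 11.24 units above the observed range → this is EXTRAPOLATION, not interpolation

Why that matters here:
- The standard error of prediction grows with (x − x̄)², and x = 20.07 is far from x̄ = 6.32
- R² describes fit only over the sampled x values; it says nothing about behaviour beyond them

Report the number if required, but flag clearly that it is an extrapolation.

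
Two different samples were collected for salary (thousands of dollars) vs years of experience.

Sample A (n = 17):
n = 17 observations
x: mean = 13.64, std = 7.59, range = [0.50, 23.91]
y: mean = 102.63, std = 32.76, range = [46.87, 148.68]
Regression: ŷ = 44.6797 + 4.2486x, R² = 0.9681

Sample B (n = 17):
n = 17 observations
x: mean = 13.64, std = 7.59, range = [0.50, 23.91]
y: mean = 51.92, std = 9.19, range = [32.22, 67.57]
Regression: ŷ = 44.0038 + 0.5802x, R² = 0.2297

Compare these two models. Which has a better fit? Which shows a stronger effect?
Model A has the better fit (R² = 0.9681 vs 0.2297). Model A shows the stronger effect (|β₁| = 4.2486 vs 0.5802).

Model Comparison:

Which explains more variance? (R²)
- Model A: R² = 0.9681 → 96.81% of variance in salary explained
- Model B: R² = 0.2297 → 22.97% of variance in salary explained
- 0.9681 > 0.2297 → Model A has the better fit

Which has the larger per-year effect? (|β₁|)
- Model A: β₁ = 4.2486 → predicted salary rises 4.2486 thousand dollars per additional year of experience
- Model B: β₁ = 0.5802 → predicted salary rises 0.5802 thousand dollars per additional year of experience
- |4.2486| > |0.5802| → Model A shows the stronger marginal effect

Notes:
- The two samples could reflect different populations, time periods, or measurement quality.
- R² measures how tightly points cluster around the line; β₁ measures how steep the line is — they answer different questions.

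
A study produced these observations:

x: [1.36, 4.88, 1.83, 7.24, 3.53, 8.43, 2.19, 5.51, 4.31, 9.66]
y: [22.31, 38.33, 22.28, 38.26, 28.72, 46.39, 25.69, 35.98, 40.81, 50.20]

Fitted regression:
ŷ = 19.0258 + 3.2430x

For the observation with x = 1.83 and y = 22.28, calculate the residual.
Residual = -2.6805

The residual is the difference between the actual value and the predicted value:

Residual = y - ŷ

Step 1: Calculate predicted value
ŷ = 19.0258 + 3.2430 × 1.83
ŷ = 24.9605

Step 2: Calculate residual
Residual = 22.28 - 24.9605
Residual = -2.6805

The residual is negative, so the observed y = 22.28 sits below the regression line (the line overestimates it by 2.6805).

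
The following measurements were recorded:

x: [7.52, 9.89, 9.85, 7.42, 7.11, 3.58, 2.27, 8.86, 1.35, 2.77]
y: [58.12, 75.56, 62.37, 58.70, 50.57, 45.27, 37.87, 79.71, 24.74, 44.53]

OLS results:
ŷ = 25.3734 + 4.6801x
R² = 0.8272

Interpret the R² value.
The model explains 82.72% of the variance in y (R² = 0.8272), leaving 17.28% unexplained; the fit is strong.

The coefficient of determination R² is the fraction of the total variation in y that the fitted line accounts for.

Here R² = 0.8272:
- Explained: 82.72% of the variation in y
- Unexplained (residual): 100% − 82.72% = 17.28%
- Rule of thumb (below 0.3 weak; 0.3 to below 0.7 moderate; 0.7 and above strong) → strong

Note: R² never decreases when predictors are added, so it should not be used alone to compare models of different size.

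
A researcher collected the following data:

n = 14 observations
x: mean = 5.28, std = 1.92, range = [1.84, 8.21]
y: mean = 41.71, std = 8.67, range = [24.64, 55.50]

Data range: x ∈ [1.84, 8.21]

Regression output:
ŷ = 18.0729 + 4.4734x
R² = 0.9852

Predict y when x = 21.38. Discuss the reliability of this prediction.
ŷ = 113.7142 (extrapolation — x = 21.38 lies outside [1.84, 8.21], so reliability is low).

Prediction calculation:
ŷ = 18.0729 + 4.4734 × 21.38
ŷ = 113.7142

Reliability:
- Data range: x ∈ [1.84, 8.21]
- Prediction point: x = 21.38 is 13.17 units above the observed range → this is EXTRAPOLATION, not interpolation

Why that matters here:
- There are no observations near this x to validate the fitted line there
- R² describes fit only over the sampled x values; it says nothing about behaviour beyond them
- The standard error of prediction grows with (x − x̄)², and x = 21.38 is far from x̄ = 5.28

Report the number if required, but flag clearly that it is an extrapolation.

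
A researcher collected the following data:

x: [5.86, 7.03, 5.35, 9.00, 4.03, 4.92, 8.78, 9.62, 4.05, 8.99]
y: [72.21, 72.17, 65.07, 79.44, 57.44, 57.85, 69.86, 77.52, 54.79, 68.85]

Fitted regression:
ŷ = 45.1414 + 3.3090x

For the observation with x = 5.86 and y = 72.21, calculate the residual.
Residual = 7.6779

The residual is the difference between the actual value and the predicted value:

Residual = y - ŷ

Step 1: Calculate predicted value
ŷ = 45.1414 + 3.3090 × 5.86
ŷ = 64.5321

Step 2: Calculate residual
Residual = 72.21 - 64.5321
Residual = 7.6779

Interpretation: the model underestimates the actual value by 7.6779 at this point (positive residual → observation lies above the fitted line).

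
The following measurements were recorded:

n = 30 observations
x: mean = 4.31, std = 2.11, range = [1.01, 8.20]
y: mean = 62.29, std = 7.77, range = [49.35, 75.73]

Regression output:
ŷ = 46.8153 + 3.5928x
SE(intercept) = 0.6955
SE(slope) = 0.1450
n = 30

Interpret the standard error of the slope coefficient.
The slope 3.5928 is pinned down to within about ±0.1450 (one SE) by these data — relative uncertainty 4.0%, i.e. precise.

SE(β̂₁) = s / √Sxx, where s is the residual standard deviation and Sxx = Σ(x − x̄)². It is the yardstick for how far β̂₁ = 3.5928 could plausibly be from the true slope.

Relative precision:
- SE / |β̂₁| = 0.1450 / 3.5928 = 4.0%
- Rule of thumb (under 20%: precise; 20% to under 50%: moderately precise; 50% or more: imprecise) → precise

Link to the t-test: t = β̂₁ / SE(β̂₁) = 3.5928 / 0.1450 = 24.7779, the statistic for H₀: β₁ = 0.

What drives SE(β̂₁): larger n (here n = 30) → smaller SE; wider spread of x values → smaller SE.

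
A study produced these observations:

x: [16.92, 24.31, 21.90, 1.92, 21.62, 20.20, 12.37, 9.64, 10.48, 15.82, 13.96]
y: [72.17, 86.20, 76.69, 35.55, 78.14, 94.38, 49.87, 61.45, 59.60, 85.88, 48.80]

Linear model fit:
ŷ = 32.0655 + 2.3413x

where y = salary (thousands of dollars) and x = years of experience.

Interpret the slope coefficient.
On average, salary is about 2.3413 thousand dollars higher for every extra year of experience.

The slope β₁ = 2.3413 gives the rate at which the fitted salary changes with experience.

Interpretation:
- Experience up by 1 year → predicted salary increases by 2.3413 thousand dollars
- This is a linear approximation: the same per-unit change is assumed across the whole observed x range

The intercept β₀ = 32.0655 is the predicted salary when experience = 0; since the smallest observed x is 1.92, this is an extrapolation and mainly anchors the line.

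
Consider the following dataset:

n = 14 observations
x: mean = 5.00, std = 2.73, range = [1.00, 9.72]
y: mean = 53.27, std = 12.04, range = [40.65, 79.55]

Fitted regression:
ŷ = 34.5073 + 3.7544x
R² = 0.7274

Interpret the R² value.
R² = 0.7274 means 72.74% of the variation in y is explained by the linear relationship with x. This indicates a strong fit.

R² = 1 − SS_res/SS_tot compares the residual scatter to the total scatter of y about its mean.

Here R² = 0.7274:
- Explained: 72.74% of the variation in y
- Unexplained (residual): 100% − 72.74% = 27.26%
- Rule of thumb (below 0.3 weak; 0.3 to below 0.7 moderate; 0.7 and above strong) → strong

Calculation: R² = 1 − (SS_res / SS_tot), where SS_res is the sum of squared residuals and SS_tot the total sum of squares.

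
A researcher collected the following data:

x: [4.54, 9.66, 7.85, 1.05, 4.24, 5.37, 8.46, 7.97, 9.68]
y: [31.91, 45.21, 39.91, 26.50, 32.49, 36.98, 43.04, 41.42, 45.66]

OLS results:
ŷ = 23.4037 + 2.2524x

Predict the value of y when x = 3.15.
ŷ = 30.4988

x = 3.15 lies inside the observed range [1.05, 9.68], so the fitted equation applies directly:

ŷ = 23.4037 + 2.2524 × 3.15
ŷ = 23.4037 + 7.0951
ŷ = 30.4988

This is the fitted mean response at that x — an individual observation would come with a wider prediction interval.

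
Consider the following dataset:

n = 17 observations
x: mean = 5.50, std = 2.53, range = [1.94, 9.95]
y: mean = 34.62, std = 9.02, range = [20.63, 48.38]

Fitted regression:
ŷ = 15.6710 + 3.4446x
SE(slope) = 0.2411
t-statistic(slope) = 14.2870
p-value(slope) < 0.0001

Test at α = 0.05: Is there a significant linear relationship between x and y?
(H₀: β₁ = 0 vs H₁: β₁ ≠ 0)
Reject H₀: p-value < 0.0001 < α = 0.05. The linear relationship is significant at the 5% level.

Hypothesis test for the slope coefficient:

H₀: β₁ = 0 (no linear relationship)
H₁: β₁ ≠ 0 (linear relationship exists)

Test statistic: t = β̂₁ / SE(β̂₁) = 3.4446 / 0.2411 = 14.2870

With df = 15, the two-sided p-value for |t| = 14.2870 is <0.0001.

Decision rule: reject H₀ if p-value < α.
p-value < 0.0001 < α = 0.05 → reject H₀.

There is sufficient evidence at the 5% significance level to conclude that a linear relationship exists between x and y.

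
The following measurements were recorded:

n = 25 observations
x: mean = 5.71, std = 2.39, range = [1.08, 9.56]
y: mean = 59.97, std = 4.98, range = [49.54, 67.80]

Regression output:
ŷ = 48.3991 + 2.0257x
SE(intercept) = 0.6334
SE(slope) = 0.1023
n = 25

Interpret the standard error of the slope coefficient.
SE(slope) = 0.1023 measures the uncertainty in the estimated slope. The coefficient is estimated precisely (SE/|β̂₁| = 5.1%).

SE(β̂₁) = 0.1023 says: if we drew many samples of n = 25 from the same population and refit each time, the fitted slopes would scatter with a standard deviation of roughly 0.1023 around the true β₁.

Relative precision:
- SE / |β̂₁| = 0.1023 / 2.0257 = 5.1%
- Rule of thumb (under 20%: precise; 20% to under 50%: moderately precise; 50% or more: imprecise) → precise

Link to the t-test: t = β̂₁ / SE(β̂₁) = 2.0257 / 0.1023 = 19.8016, the statistic for H₀: β₁ = 0.

What drives SE(β̂₁): larger n (here n = 25) → smaller SE; more residual scatter → larger SE.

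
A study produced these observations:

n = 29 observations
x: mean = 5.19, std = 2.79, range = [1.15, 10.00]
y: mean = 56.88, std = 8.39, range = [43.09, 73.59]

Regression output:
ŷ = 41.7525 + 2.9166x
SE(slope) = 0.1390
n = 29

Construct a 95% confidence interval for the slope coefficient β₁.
The 95% CI for β₁ is (2.6314, 3.2018)

Confidence interval for the slope:

The 95% CI for β₁ is: β̂₁ ± t*(α/2, n-2) × SE(β̂₁)

Step 1: Find critical t-value
- Confidence level = 0.95
- Degrees of freedom = n - 2 = 29 - 2 = 27
- t*(α/2, 27) = 2.0518

Step 2: Calculate margin of error
Margin = 2.0518 × 0.1390 = 0.2852

Step 3: Construct interval
CI = 2.9166 ± 0.2852
CI = (2.6314, 3.2018)

Interpretation: each one-unit increase in x is associated with a change in mean y of between 2.6314 and 3.2018, with 95% confidence.
Both endpoints are positive, so the data support a genuinely positive slope at this confidence level.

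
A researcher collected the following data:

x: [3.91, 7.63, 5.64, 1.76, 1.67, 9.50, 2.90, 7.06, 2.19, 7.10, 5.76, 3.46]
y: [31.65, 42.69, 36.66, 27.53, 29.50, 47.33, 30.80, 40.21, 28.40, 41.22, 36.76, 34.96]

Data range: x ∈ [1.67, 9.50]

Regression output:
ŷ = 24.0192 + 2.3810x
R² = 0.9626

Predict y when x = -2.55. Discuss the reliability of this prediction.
ŷ = 17.9477, but this is extrapolation (below the data range [1.67, 9.50]) and may be unreliable.

Prediction calculation:
ŷ = 24.0192 + 2.3810 × (-2.55)
ŷ = 17.9477

Reliability:
- Data range: x ∈ [1.67, 9.50]
- Prediction point: x = -2.55 is 4.22 units below the observed range → this is EXTRAPOLATION, not interpolation

Why that matters here:
- R² describes fit only over the sampled x values; it says nothing about behaviour beyond them
- The standard error of prediction grows with (x − x̄)², and x = -2.55 is far from x̄ = 4.88

A defensible statement: 'if the linear trend continued to x = -2.55, y would be about 17.9477' — the premise is untested.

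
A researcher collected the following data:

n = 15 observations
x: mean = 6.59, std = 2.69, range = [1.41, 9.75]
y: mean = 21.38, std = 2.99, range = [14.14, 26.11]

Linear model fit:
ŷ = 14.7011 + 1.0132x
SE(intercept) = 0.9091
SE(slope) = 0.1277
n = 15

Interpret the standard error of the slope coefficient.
SE(slope) = 0.1277 measures the uncertainty in the estimated slope. The coefficient is estimated precisely (SE/|β̂₁| = 12.6%).

SE(β̂₁) = 0.1277 says: if we drew many samples of n = 15 from the same population and refit each time, the fitted slopes would scatter with a standard deviation of roughly 0.1277 around the true β₁.

Relative precision:
- SE / |β̂₁| = 0.1277 / 1.0132 = 12.6%
- Rule of thumb (under 20%: precise; 20% to under 50%: moderately precise; 50% or more: imprecise) → precise

Link to the t-test: t = β̂₁ / SE(β̂₁) = 1.0132 / 0.1277 = 7.9342, the statistic for H₀: β₁ = 0.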